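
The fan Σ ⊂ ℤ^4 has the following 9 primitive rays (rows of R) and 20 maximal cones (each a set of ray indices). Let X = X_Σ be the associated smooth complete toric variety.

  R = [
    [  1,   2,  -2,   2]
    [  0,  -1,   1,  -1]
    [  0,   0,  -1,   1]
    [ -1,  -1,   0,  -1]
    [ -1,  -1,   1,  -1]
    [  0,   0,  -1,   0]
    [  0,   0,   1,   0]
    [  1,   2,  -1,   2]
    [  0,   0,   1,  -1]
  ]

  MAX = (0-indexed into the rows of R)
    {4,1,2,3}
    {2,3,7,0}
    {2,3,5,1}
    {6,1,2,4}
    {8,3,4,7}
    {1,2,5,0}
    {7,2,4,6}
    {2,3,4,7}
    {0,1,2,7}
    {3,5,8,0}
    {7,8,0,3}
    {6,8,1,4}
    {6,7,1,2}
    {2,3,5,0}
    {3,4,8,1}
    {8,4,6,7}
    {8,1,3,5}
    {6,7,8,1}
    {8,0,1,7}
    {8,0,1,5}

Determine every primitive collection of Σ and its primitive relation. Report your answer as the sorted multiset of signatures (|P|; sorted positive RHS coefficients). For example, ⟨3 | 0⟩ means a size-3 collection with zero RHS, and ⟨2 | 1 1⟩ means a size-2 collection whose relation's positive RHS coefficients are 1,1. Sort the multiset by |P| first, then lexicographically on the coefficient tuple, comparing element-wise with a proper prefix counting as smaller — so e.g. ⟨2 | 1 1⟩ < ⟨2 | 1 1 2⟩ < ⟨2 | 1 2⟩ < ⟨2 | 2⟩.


10 collections generate NE(X_Σ); each relation:

  P={2,8}:  v_{2} + v_{8} = 0 — sig = ⟨2 | 0⟩
  P={5,6}:  v_{5} + v_{6} = 0 — sig = ⟨2 | 0⟩
  P={0,6}:  v_{0} + v_{6} = v_{7} — sig = ⟨2 | 1⟩
  P={3,6}:  v_{3} + v_{6} = v_{4} — sig = ⟨2 | 1⟩
  P={4,5}:  v_{4} + v_{5} = v_{3} — sig = ⟨2 | 1⟩
  P={5,7}:  v_{5} + v_{7} = v_{0} — sig = ⟨2 | 1⟩
  P={0,4}:  v_{0} + v_{4} = v_{3} + v_{7} — sig = ⟨2 | 1 1⟩
  P={1,3,7}:  v_{1} + v_{3} + v_{7} = 0 — sig = ⟨3 | 0⟩
  P={0,1,3}:  v_{0} + v_{1} + v_{3} = v_{5} — sig = ⟨3 | 1⟩
  P={1,4,7}:  v_{1} + v_{4} + v_{7} = v_{6} — sig = ⟨3 | 1⟩

Signatures (|P|; sorted positive RHS coefficients), sorted:
[⟨2 | 0⟩, ⟨2 | 0⟩, ⟨2 | 1⟩, ⟨2 | 1⟩, ⟨2 | 1⟩, ⟨2 | 1⟩, ⟨2 | 1 1⟩, ⟨3 | 0⟩, ⟨3 | 1⟩, ⟨3 | 1⟩]


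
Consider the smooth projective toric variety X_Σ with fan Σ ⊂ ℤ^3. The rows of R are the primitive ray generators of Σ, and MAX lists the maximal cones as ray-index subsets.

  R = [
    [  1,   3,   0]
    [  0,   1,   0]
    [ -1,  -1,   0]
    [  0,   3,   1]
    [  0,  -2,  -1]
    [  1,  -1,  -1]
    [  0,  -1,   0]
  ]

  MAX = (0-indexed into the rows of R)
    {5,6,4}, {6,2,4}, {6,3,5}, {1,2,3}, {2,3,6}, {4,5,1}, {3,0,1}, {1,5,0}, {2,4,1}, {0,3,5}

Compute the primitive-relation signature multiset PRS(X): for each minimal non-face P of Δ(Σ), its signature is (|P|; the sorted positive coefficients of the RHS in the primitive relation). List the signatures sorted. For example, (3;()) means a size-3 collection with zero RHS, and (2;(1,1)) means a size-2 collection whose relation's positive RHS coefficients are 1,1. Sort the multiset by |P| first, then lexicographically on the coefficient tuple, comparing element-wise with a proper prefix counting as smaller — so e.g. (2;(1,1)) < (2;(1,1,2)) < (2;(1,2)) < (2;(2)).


The 7 primitive collections of Σ (r=7, n=3):

  {1,6}:  v_{1} + v_{6} = 0 — sig = (2;())
  {2,5}:  v_{2} + v_{5} = v_{4} — sig = (2;(1))
  {3,4}:  v_{3} + v_{4} = v_{1} — sig = (2;(1))
  {0,6}:  v_{0} + v_{6} = v_{3} + v_{5} — sig = (2;(1,1))
  {0,4}:  v_{0} + v_{4} = 2·v_{1} + v_{5} — sig = (2;(1,2))
  {0,2}:  v_{0} + v_{2} = 2·v_{1} — sig = (2;(2))
  {1,3,5}:  v_{1} + v_{3} + v_{5} = v_{0} — sig = (3;(1))

Signatures (|P|; sorted positive RHS coefficients), sorted:
    (2;())
    (2;(1))
    (2;(1))
    (2;(1,1))
    (2;(1,2))
    (2;(2))
    (3;(1))


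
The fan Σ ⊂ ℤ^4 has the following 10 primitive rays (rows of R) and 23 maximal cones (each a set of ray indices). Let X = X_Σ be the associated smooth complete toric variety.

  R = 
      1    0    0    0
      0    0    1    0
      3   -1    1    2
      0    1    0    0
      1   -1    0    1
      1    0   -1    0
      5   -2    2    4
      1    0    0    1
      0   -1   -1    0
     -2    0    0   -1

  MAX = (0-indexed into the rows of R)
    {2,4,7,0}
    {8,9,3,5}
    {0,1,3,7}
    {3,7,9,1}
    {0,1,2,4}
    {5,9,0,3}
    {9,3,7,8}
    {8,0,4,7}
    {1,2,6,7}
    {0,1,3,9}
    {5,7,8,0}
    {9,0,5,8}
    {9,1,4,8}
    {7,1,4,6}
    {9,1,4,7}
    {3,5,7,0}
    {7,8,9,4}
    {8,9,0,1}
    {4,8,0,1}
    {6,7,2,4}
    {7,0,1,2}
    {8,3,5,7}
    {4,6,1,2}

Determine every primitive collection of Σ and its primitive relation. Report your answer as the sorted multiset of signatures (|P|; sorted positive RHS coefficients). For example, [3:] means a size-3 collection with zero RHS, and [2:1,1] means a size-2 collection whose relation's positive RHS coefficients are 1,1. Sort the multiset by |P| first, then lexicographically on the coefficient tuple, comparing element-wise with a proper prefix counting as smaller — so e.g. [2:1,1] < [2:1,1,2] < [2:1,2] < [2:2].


20 minimal non-faces of Δ(Σ) (on 10 rays):

  P={1,5}:  v_{1} + v_{5} = v_{0} — sig = [2:1]
  P={3,4}:  v_{3} + v_{4} = v_{7} — sig = [2:1]
  P={2,9}:  v_{2} + v_{9} = v_{1} + v_{4} — sig = [2:1,1]
  P={4,5}:  v_{4} + v_{5} = v_{0} + v_{7} + v_{8} — sig = [2:1,1,1]
  P={5,6}:  v_{5} + v_{6} = v_{0} + v_{2} + v_{4} + v_{7} — sig = [2:1,1,1,1]
  P={2,3}:  v_{2} + v_{3} = v_{0} + v_{1} + 2·v_{7} — sig = [2:1,1,2]
  P={2,5}:  v_{2} + v_{5} = 2·v_{0} + v_{4} + v_{7} — sig = [2:1,1,2]
  P={3,6}:  v_{3} + v_{6} = v_{1} + v_{2} + 2·v_{7} — sig = [2:1,1,2]
  P={2,8}:  v_{2} + v_{8} = v_{0} + 2·v_{4} — sig = [2:1,2]
  P={6,8}:  v_{6} + v_{8} = v_{2} + 2·v_{4} — sig = [2:1,2]
  P={6,9}:  v_{6} + v_{9} = 2·v_{1} + 2·v_{4} + v_{7} — sig = [2:1,2,2]
  P={0,6}:  v_{0} + v_{6} = 2·v_{2} — sig = [2:2]
  P={0,7,9}:  v_{0} + v_{7} + v_{9} = 0 — sig = [3:]
  P={1,3,8}:  v_{1} + v_{3} + v_{8} = 0 — sig = [3:]
  P={0,3,8}:  v_{0} + v_{3} + v_{8} = v_{5} — sig = [3:1]
  P={1,7,8}:  v_{1} + v_{7} + v_{8} = v_{4} — sig = [3:1]
  P={0,4,9}:  v_{0} + v_{4} + v_{9} = v_{1} + v_{8} — sig = [3:1,1]
  P={5,7,9}:  v_{5} + v_{7} + v_{9} = v_{3} + v_{8} — sig = [3:1,1]
  P={0,1,4,7}:  v_{0} + v_{1} + v_{4} + v_{7} = v_{2} — sig = [4:1]
  P={1,2,4,7}:  v_{1} + v_{2} + v_{4} + v_{7} = v_{6} — sig = [4:1]

so the primitive-relation signature multiset is
    |P|=2: 12 collections, coeffs (1), (1), (1,1), (1,1,1), (1,1,1,1), (1,1,2), (1,1,2), (1,1,2), (1,2), (1,2), (1,2,2), (2)
    |P|=3: 6 collections, coeffs (), (), (1), (1), (1,1), (1,1)
    |P|=4: 2 collections, coeffs (1), (1)


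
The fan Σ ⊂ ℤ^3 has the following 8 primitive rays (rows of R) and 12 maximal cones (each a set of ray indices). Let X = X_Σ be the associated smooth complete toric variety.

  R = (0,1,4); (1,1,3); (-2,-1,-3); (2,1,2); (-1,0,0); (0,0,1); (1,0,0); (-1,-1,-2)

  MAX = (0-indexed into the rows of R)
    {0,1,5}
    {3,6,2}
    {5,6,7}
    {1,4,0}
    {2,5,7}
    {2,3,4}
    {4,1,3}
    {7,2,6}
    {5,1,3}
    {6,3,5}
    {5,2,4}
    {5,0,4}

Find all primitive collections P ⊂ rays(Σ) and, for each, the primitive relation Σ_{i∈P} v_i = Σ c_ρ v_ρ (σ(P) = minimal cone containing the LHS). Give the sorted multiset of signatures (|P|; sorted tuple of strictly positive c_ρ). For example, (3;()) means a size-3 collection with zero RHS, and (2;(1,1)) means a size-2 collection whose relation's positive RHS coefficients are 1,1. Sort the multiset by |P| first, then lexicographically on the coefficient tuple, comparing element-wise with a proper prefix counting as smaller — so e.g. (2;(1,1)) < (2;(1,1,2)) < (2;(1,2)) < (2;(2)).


Δ(Σ) — 8 vertices, 14 min non-faces:

  • {4,6}:  v_{4} + v_{6} = 0  →  sig = (2;())
  • {1,2}:  v_{1} + v_{2} = v_{4}  →  sig = (2;(1))
  • {1,7}:  v_{1} + v_{7} = v_{5}  →  sig = (2;(1))
  • {3,7}:  v_{3} + v_{7} = v_{6}  →  sig = (2;(1))
  • {0,6}:  v_{0} + v_{6} = v_{1} + v_{5}  →  sig = (2;(1,1))
  • {1,6}:  v_{1} + v_{6} = v_{3} + v_{5}  →  sig = (2;(1,1))
  • {4,7}:  v_{4} + v_{7} = v_{2} + v_{5}  →  sig = (2;(1,1))
  • {0,2}:  v_{0} + v_{2} = 2·v_{4} + v_{5}  →  sig = (2;(1,2))
  • {0,7}:  v_{0} + v_{7} = v_{4} + 2·v_{5}  →  sig = (2;(1,2))
  • {0,3}:  v_{0} + v_{3} = 2·v_{1}  →  sig = (2;(2))
  • {2,3,5}:  v_{2} + v_{3} + v_{5} = 0  →  sig = (3;())
  • {1,4,5}:  v_{1} + v_{4} + v_{5} = v_{0}  →  sig = (3;(1))
  • {2,5,6}:  v_{2} + v_{5} + v_{6} = v_{7}  →  sig = (3;(1))
  • {3,4,5}:  v_{3} + v_{4} + v_{5} = v_{1}  →  sig = (3;(1))

so the primitive-relation signature multiset is
    |P|=2: 10 collections, coeffs (), (1), (1), (1), (1,1), (1,1), (1,1), (1,2), (1,2), (2)
    |P|=3: 4 collections, coeffs (), (1), (1), (1)


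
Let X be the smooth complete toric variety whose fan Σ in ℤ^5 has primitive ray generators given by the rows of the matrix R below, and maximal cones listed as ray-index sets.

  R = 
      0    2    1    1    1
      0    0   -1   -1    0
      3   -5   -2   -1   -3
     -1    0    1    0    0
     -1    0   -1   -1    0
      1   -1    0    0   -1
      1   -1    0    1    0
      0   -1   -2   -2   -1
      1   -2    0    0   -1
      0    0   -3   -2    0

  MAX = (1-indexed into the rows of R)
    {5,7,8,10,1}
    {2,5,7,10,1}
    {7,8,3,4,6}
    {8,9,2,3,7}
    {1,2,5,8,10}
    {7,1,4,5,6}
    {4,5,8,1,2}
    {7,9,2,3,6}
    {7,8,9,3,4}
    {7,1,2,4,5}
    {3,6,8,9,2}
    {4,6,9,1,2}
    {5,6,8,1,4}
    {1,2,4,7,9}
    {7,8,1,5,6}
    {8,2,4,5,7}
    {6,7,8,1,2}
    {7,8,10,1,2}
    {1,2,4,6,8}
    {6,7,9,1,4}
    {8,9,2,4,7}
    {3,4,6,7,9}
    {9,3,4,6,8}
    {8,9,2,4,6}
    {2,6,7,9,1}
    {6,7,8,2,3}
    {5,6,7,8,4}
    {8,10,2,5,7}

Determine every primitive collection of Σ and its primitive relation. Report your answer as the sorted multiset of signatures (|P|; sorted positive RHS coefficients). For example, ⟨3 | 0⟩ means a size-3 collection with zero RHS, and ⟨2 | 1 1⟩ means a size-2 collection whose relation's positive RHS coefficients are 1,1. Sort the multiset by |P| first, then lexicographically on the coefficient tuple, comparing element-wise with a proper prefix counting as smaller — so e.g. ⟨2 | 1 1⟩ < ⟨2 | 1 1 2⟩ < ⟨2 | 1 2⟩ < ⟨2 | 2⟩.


14 minimal non-faces of Δ(Σ) (on 10 rays):

  P = {4,10}:  v_{4} + v_{10} = v_{2} + v_{5} ; sig = ⟨2 | 1 1⟩
  P = {5,9}:  v_{5} + v_{9} = v_{4} + v_{7} + v_{8} ; sig = ⟨2 | 1 1 1⟩
  P = {9,10}:  v_{9} + v_{10} = v_{2} + v_{7} + v_{8} ; sig = ⟨2 | 1 1 1⟩
  P = {1,3}:  v_{1} + v_{3} = v_{2} + 2·v_{6} + v_{7} ; sig = ⟨2 | 1 1 2⟩
  P = {6,10}:  v_{6} + v_{10} = v_{1} + v_{7} + 2·v_{8} ; sig = ⟨2 | 1 1 2⟩
  P = {3,5}:  v_{3} + v_{5} = v_{4} + v_{6} + 2·v_{7} + 2·v_{8} ; sig = ⟨2 | 1 1 2 2⟩
  P = {3,10}:  v_{3} + v_{10} = v_{2} + v_{6} + 2·v_{7} + 2·v_{8} ; sig = ⟨2 | 1 1 2 2⟩
  P = {2,5,6}:  v_{2} + v_{5} + v_{6} = v_{8} ; sig = ⟨3 | 1⟩
  P = {1,8,9}:  v_{1} + v_{8} + v_{9} = v_{2} + v_{6} ; sig = ⟨3 | 1 1⟩
  P = {2,3,4}:  v_{2} + v_{3} + v_{4} = v_{8} + 2·v_{9} ; sig = ⟨3 | 1 2⟩
  P = {1,4,7,8}:  v_{1} + v_{4} + v_{7} + v_{8} = 0 ; sig = ⟨4 | 0⟩
  P = {2,4,6,7}:  v_{2} + v_{4} + v_{6} + v_{7} = v_{9} ; sig = ⟨4 | 1⟩
  P = {6,7,8,9}:  v_{6} + v_{7} + v_{8} + v_{9} = v_{3} ; sig = ⟨4 | 1⟩
  P = {1,2,5,7,8}:  v_{1} + v_{2} + v_{5} + v_{7} + v_{8} = v_{10} ; sig = ⟨5 | 1⟩

so the primitive-relation signature multiset is
[⟨2 | 1 1⟩, ⟨2 | 1 1 1⟩, ⟨2 | 1 1 1⟩, ⟨2 | 1 1 2⟩, ⟨2 | 1 1 2⟩, ⟨2 | 1 1 2 2⟩, ⟨2 | 1 1 2 2⟩, ⟨3 | 1⟩, ⟨3 | 1 1⟩, ⟨3 | 1 2⟩, ⟨4 | 0⟩, ⟨4 | 1⟩, ⟨4 | 1⟩, ⟨5 | 1⟩]


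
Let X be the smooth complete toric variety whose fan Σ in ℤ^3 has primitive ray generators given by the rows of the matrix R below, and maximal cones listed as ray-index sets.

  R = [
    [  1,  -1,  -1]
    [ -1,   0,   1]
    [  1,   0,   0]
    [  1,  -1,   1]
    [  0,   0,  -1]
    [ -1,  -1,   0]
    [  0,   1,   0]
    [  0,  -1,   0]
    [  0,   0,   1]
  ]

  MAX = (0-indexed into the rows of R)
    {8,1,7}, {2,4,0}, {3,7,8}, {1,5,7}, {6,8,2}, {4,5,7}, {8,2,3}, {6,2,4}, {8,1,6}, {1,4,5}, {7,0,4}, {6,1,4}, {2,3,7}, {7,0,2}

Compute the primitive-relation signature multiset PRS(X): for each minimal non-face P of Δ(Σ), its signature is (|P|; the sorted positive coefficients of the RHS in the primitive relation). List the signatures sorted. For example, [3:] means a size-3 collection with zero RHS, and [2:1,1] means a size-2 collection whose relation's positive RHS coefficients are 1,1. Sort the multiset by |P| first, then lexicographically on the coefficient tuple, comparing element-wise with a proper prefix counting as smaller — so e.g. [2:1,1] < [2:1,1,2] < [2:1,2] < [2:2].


Δ(Σ) — 9 vertices, 18 min non-faces:

  P={4,8}:  v_{4} + v_{8} = 0  so sig = [2:]
  P={6,7}:  v_{6} + v_{7} = 0  so sig = [2:]
  P={0,1}:  v_{0} + v_{1} = v_{7}  so sig = [2:1]
  P={1,2}:  v_{1} + v_{2} = v_{8}  so sig = [2:1]
  P={2,5}:  v_{2} + v_{5} = v_{7}  so sig = [2:1]
  P={0,6}:  v_{0} + v_{6} = v_{2} + v_{4}  so sig = [2:1,1]
  P={0,8}:  v_{0} + v_{8} = v_{2} + v_{7}  so sig = [2:1,1]
  P={3,4}:  v_{3} + v_{4} = v_{2} + v_{7}  so sig = [2:1,1]
  P={3,6}:  v_{3} + v_{6} = v_{2} + v_{8}  so sig = [2:1,1]
  P={5,6}:  v_{5} + v_{6} = v_{1} + v_{4}  so sig = [2:1,1]
  P={5,8}:  v_{5} + v_{8} = v_{1} + v_{7}  so sig = [2:1,1]
  P={0,5}:  v_{0} + v_{5} = v_{4} + 2·v_{7}  so sig = [2:1,2]
  P={1,3}:  v_{1} + v_{3} = v_{7} + 2·v_{8}  so sig = [2:1,2]
  P={3,5}:  v_{3} + v_{5} = 2·v_{7} + v_{8}  so sig = [2:1,2]
  P={0,3}:  v_{0} + v_{3} = 2·v_{2} + 2·v_{7}  so sig = [2:2,2]
  P={1,4,7}:  v_{1} + v_{4} + v_{7} = v_{5}  so sig = [3:1]
  P={2,4,7}:  v_{2} + v_{4} + v_{7} = v_{0}  so sig = [3:1]
  P={2,7,8}:  v_{2} + v_{7} + v_{8} = v_{3}  so sig = [3:1]

Sorted signature multiset PRS(X):
    [2:]
    [2:]
    [2:1]
    [2:1]
    [2:1]
    [2:1,1]
    [2:1,1]
    [2:1,1]
    [2:1,1]
    [2:1,1]
    [2:1,1]
    [2:1,2]
    [2:1,2]
    [2:1,2]
    [2:2,2]
    [3:1]
    [3:1]
    [3:1]


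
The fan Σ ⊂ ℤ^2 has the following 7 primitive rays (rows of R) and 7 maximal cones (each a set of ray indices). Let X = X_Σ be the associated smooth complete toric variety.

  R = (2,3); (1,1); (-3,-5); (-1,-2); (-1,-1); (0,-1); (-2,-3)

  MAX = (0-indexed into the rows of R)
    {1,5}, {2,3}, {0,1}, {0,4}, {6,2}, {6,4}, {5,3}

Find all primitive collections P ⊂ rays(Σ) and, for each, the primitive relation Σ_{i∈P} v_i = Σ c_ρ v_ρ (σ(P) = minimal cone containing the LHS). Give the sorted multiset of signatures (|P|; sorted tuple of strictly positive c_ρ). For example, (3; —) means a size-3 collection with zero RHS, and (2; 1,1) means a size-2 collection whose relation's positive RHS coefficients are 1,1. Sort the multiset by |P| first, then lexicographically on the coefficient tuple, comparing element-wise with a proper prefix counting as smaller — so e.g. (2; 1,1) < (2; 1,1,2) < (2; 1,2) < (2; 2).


|primitive collections| = 14. Relations:

  {0,6}:  v_{0} + v_{6} = 0  →  sig = (2; —)
  {1,4}:  v_{1} + v_{4} = 0  →  sig = (2; —)
  {0,2}:  v_{0} + v_{2} = v_{3}  →  sig = (2; 1)
  {0,3}:  v_{0} + v_{3} = v_{1}  →  sig = (2; 1)
  {1,3}:  v_{1} + v_{3} = v_{5}  →  sig = (2; 1)
  {1,6}:  v_{1} + v_{6} = v_{3}  →  sig = (2; 1)
  {3,4}:  v_{3} + v_{4} = v_{6}  →  sig = (2; 1)
  {3,6}:  v_{3} + v_{6} = v_{2}  →  sig = (2; 1)
  {4,5}:  v_{4} + v_{5} = v_{3}  →  sig = (2; 1)
  {0,5}:  v_{0} + v_{5} = 2·v_{1}  →  sig = (2; 2)
  {1,2}:  v_{1} + v_{2} = 2·v_{3}  →  sig = (2; 2)
  {2,4}:  v_{2} + v_{4} = 2·v_{6}  →  sig = (2; 2)
  {5,6}:  v_{5} + v_{6} = 2·v_{3}  →  sig = (2; 2)
  {2,5}:  v_{2} + v_{5} = 3·v_{3}  →  sig = (2; 3)

Hence PRS(X_Σ) =
{ (2; —) ×2,  (2; 1) ×7,  (2; 2) ×4,  (2; 3) }


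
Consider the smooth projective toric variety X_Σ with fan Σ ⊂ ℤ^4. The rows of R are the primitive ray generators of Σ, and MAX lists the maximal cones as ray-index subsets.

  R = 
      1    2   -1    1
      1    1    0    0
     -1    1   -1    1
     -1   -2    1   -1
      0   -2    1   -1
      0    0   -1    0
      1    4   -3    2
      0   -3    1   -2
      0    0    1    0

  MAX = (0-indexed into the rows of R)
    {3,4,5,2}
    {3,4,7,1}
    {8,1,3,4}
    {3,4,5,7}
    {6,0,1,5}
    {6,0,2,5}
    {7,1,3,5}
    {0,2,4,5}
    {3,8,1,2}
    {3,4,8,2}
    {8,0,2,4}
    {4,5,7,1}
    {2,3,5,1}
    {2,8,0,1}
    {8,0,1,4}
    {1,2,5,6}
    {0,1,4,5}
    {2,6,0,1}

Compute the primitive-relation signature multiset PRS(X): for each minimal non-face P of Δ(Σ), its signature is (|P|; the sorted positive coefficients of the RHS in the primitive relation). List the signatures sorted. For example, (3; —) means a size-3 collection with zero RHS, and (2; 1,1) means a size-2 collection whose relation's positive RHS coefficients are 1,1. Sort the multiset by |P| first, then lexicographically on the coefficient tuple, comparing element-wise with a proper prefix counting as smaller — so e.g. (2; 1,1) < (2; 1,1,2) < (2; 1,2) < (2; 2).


Minimal non-faces — 12 found among 9 rays, 18 max cones:

  • {0,3}:  v_{0} + v_{3} = 0  ⇒ sig = (2; —)
  • {5,8}:  v_{5} + v_{8} = 0  ⇒ sig = (2; —)
  • {2,7}:  v_{2} + v_{7} = v_{3} + v_{5}  ⇒ sig = (2; 1,1)
  • {4,6}:  v_{4} + v_{6} = v_{0} + v_{5}  ⇒ sig = (2; 1,1)
  • {0,7}:  v_{0} + v_{7} = v_{1} + v_{4} + v_{5}  ⇒ sig = (2; 1,1,1)
  • {3,6}:  v_{3} + v_{6} = v_{1} + v_{2} + v_{5}  ⇒ sig = (2; 1,1,1)
  • {6,8}:  v_{6} + v_{8} = v_{0} + v_{1} + v_{2}  ⇒ sig = (2; 1,1,1)
  • {7,8}:  v_{7} + v_{8} = v_{1} + v_{3} + v_{4}  ⇒ sig = (2; 1,1,1)
  • {6,7}:  v_{6} + v_{7} = v_{1} + 2·v_{5}  ⇒ sig = (2; 1,2)
  • {1,2,4}:  v_{1} + v_{2} + v_{4} = 0  ⇒ sig = (3; —)
  • {0,1,2,5}:  v_{0} + v_{1} + v_{2} + v_{5} = v_{6}  ⇒ sig = (4; 1)
  • {1,3,4,5}:  v_{1} + v_{3} + v_{4} + v_{5} = v_{7}  ⇒ sig = (4; 1)

Signatures (|P|; sorted positive RHS coefficients), sorted:
[(2; —), (2; —), (2; 1,1), (2; 1,1), (2; 1,1,1), (2; 1,1,1), (2; 1,1,1), (2; 1,1,1), (2; 1,2), (3; —), (4; 1), (4; 1)]


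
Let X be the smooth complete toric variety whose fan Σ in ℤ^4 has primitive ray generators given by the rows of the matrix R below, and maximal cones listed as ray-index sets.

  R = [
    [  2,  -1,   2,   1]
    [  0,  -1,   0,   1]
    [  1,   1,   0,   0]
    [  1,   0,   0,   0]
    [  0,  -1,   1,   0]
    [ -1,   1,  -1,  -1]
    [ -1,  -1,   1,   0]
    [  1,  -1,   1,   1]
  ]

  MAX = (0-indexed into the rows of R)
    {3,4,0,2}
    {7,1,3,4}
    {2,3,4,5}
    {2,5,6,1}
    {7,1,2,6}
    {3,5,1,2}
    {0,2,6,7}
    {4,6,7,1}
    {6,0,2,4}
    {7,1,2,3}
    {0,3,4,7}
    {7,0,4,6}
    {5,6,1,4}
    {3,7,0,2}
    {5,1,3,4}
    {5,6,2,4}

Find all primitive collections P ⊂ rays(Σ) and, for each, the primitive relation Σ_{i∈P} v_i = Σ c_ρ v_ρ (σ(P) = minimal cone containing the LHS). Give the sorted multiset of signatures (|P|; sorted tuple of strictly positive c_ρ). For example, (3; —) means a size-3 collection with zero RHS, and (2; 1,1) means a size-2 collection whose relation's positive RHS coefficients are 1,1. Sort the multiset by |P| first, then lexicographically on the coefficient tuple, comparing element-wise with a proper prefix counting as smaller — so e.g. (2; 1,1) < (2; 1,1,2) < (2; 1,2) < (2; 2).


The 6 primitive collections of Σ (r=8, n=4):

  P={5,7}:  v_{5} + v_{7} = 0  so sig = (2; —)
  P={3,6}:  v_{3} + v_{6} = v_{4}  so sig = (2; 1)
  P={0,5}:  v_{0} + v_{5} = v_{2} + v_{4}  so sig = (2; 1,1)
  P={0,1}:  v_{0} + v_{1} = 2·v_{7}  so sig = (2; 2)
  P={1,2,4}:  v_{1} + v_{2} + v_{4} = v_{7}  so sig = (3; 1)
  P={2,4,7}:  v_{2} + v_{4} + v_{7} = v_{0}  so sig = (3; 1)

Signatures (|P|; sorted positive RHS coefficients), sorted:
    |P|=2: 4 collections, coeffs (), (1), (1,1), (2)
    |P|=3: 2 collections, coeffs (1), (1)


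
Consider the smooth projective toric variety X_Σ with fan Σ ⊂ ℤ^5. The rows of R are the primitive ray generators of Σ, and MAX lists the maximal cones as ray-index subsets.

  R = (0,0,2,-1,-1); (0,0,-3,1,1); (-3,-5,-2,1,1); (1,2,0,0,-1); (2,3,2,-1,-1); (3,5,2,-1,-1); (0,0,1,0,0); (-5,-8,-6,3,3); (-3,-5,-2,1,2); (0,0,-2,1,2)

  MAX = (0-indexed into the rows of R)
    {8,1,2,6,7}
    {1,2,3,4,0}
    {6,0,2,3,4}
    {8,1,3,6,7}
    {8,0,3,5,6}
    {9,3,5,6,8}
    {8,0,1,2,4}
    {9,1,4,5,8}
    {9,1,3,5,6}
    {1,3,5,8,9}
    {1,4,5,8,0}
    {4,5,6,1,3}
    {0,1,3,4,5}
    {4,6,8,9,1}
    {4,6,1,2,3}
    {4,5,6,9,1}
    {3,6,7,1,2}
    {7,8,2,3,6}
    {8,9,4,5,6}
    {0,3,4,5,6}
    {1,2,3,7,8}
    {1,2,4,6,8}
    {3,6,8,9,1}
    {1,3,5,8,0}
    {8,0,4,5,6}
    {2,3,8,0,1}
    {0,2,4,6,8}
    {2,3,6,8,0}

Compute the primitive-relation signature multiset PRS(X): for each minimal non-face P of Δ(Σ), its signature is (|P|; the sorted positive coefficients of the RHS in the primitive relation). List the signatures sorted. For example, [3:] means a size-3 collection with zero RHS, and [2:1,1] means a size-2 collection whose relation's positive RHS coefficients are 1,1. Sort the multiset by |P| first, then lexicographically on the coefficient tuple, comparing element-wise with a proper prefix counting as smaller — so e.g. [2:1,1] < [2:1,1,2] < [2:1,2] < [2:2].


12 minimal non-faces of Δ(Σ) (on 10 rays):

  P = {2,5}:  v_{2} + v_{5} = 0  so sig = [2:]
  P = {0,9}:  v_{0} + v_{9} = v_{5} + v_{8}  so sig = [2:1,1]
  P = {0,7}:  v_{0} + v_{7} = v_{2} + v_{3} + v_{8}  so sig = [2:1,1,1]
  P = {2,9}:  v_{2} + v_{9} = v_{1} + v_{6} + v_{8}  so sig = [2:1,1,1]
  P = {4,7}:  v_{4} + v_{7} = v_{1} + v_{2} + v_{6}  so sig = [2:1,1,1]
  P = {5,7}:  v_{5} + v_{7} = v_{1} + v_{3} + v_{6} + v_{8}  so sig = [2:1,1,1,1]
  P = {7,9}:  v_{7} + v_{9} = 2·v_{1} + v_{3} + 2·v_{6} + 2·v_{8}  so sig = [2:1,2,2,2]
  P = {0,1,6}:  v_{0} + v_{1} + v_{6} = 0  so sig = [3:]
  P = {3,4,8}:  v_{3} + v_{4} + v_{8} = 0  so sig = [3:]
  P = {3,4,9}:  v_{3} + v_{4} + v_{9} = v_{1} + v_{5} + v_{6}  so sig = [3:1,1,1]
  P = {1,5,6,8}:  v_{1} + v_{5} + v_{6} + v_{8} = v_{9}  so sig = [4:1]
  P = {1,2,3,6,8}:  v_{1} + v_{2} + v_{3} + v_{6} + v_{8} = v_{7}  so sig = [5:1]

so the primitive-relation signature multiset is
    |P|=2: 7 collections, coeffs (), (1,1), (1,1,1), (1,1,1), (1,1,1), (1,1,1,1), (1,2,2,2)
    |P|=3: 3 collections, coeffs (), (), (1,1,1)
    |P|=4: 1 collection, coeffs (1)
    |P|=5: 1 collection, coeffs (1)


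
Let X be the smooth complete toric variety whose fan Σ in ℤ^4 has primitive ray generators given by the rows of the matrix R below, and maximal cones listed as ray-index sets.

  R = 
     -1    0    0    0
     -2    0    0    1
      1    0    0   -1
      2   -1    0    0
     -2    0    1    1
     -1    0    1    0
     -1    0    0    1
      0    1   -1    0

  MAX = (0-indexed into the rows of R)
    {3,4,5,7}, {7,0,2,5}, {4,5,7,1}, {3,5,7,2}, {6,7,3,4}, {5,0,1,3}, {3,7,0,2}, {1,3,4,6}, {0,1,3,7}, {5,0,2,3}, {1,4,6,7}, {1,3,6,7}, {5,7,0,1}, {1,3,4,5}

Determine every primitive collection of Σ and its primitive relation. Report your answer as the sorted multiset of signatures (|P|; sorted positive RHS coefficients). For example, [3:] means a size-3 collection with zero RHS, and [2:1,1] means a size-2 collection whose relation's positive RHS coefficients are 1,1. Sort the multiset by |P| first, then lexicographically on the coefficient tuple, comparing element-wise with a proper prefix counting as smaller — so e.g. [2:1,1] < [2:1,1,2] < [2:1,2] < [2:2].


|primitive collections| = 9. Relations:

  P={2,6}:  v_{2} + v_{6} = 0 ; sig = [2:]
  P={0,6}:  v_{0} + v_{6} = v_{1} ; sig = [2:1]
  P={1,2}:  v_{1} + v_{2} = v_{0} ; sig = [2:1]
  P={2,4}:  v_{2} + v_{4} = v_{5} ; sig = [2:1]
  P={5,6}:  v_{5} + v_{6} = v_{4} ; sig = [2:1]
  P={0,4}:  v_{0} + v_{4} = v_{1} + v_{5} ; sig = [2:1,1]
  P={0,3,5,7}:  v_{0} + v_{3} + v_{5} + v_{7} = 0 ; sig = [4:]
  P={1,3,5,7}:  v_{1} + v_{3} + v_{5} + v_{7} = v_{6} ; sig = [4:1]
  P={1,3,4,7}:  v_{1} + v_{3} + v_{4} + v_{7} = 2·v_{6} ; sig = [4:2]

Sorted signature multiset PRS(X):
    |P|=2: 6 collections, coeffs (), (1), (1), (1), (1), (1,1)
    |P|=4: 3 collections, coeffs (), (1), (2)


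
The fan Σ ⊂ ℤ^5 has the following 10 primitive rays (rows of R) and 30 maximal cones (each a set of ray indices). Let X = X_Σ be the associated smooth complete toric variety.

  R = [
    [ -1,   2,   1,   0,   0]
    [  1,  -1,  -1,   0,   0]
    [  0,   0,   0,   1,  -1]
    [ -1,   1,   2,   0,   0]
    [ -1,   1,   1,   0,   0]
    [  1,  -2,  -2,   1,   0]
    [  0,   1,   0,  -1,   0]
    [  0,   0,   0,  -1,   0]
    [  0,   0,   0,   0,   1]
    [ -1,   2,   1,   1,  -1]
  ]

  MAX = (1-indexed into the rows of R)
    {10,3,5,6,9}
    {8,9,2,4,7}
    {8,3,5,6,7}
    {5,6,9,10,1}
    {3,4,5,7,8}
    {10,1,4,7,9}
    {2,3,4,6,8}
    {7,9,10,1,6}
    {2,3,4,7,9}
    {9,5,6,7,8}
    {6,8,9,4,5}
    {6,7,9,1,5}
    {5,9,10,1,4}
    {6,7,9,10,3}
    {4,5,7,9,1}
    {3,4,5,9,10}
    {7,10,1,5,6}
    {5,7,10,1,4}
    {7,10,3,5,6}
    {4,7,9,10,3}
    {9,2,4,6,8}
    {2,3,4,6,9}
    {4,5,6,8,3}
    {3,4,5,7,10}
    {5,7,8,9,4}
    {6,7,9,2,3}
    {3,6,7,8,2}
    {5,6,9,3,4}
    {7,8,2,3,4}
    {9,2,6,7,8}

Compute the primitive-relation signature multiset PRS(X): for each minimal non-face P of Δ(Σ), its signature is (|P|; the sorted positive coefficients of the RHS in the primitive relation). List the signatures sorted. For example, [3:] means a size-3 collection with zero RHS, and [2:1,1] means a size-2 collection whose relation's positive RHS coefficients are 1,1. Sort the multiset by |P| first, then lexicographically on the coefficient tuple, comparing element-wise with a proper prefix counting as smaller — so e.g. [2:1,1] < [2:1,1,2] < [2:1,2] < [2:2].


Σ has 12 primitive collections:

  P={2,5}:  v_{2} + v_{5} = 0  →  sig = [2:]
  P={1,3}:  v_{1} + v_{3} = v_{10}  →  sig = [2:1]
  P={1,8}:  v_{1} + v_{8} = v_{5} + v_{7}  →  sig = [2:1,1]
  P={1,2}:  v_{1} + v_{2} = v_{3} + v_{7} + v_{9}  →  sig = [2:1,1,1]
  P={8,10}:  v_{8} + v_{10} = v_{3} + v_{5} + v_{7}  →  sig = [2:1,1,1]
  P={2,10}:  v_{2} + v_{10} = 2·v_{3} + v_{7} + v_{9}  →  sig = [2:1,1,2]
  P={3,8,9}:  v_{3} + v_{8} + v_{9} = 0  →  sig = [3:]
  P={4,6,7}:  v_{4} + v_{6} + v_{7} = 0  →  sig = [3:]
  P={1,4,6}:  v_{1} + v_{4} + v_{6} = v_{3} + v_{5} + v_{9}  →  sig = [3:1,1,1]
  P={4,6,10}:  v_{4} + v_{6} + v_{10} = 2·v_{3} + v_{5} + v_{9}  →  sig = [3:1,1,2]
  P={3,5,7,9}:  v_{3} + v_{5} + v_{7} + v_{9} = v_{1}  →  sig = [4:1]
  P={5,7,9,10}:  v_{5} + v_{7} + v_{9} + v_{10} = 2·v_{1}  →  sig = [4:2]

Signatures (|P|; sorted positive RHS coefficients), sorted:
    |P|=2: 6 collections, coeffs (), (1), (1,1), (1,1,1), (1,1,1), (1,1,2)
    |P|=3: 4 collections, coeffs (), (), (1,1,1), (1,1,2)
    |P|=4: 2 collections, coeffs (1), (2)


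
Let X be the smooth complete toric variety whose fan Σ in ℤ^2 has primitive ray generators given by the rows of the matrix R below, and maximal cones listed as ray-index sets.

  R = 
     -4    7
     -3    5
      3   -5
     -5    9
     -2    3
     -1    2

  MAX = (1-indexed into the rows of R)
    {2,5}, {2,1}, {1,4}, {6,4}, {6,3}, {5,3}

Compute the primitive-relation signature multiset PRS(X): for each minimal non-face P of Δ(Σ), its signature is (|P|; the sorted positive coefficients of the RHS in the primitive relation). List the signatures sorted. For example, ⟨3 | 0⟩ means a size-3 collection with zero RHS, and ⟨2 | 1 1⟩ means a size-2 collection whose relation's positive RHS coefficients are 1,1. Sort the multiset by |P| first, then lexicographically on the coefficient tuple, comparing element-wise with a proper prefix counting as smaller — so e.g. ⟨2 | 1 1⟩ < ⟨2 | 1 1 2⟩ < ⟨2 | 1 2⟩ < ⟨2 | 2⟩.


Minimal non-faces — 9 found among 6 rays, 6 max cones:

  • {2,3}:  v_{2} + v_{3} = 0  ⇒ sig = ⟨2 | 0⟩
  • {1,3}:  v_{1} + v_{3} = v_{6}  ⇒ sig = ⟨2 | 1⟩
  • {1,6}:  v_{1} + v_{6} = v_{4}  ⇒ sig = ⟨2 | 1⟩
  • {2,6}:  v_{2} + v_{6} = v_{1}  ⇒ sig = ⟨2 | 1⟩
  • {5,6}:  v_{5} + v_{6} = v_{2}  ⇒ sig = ⟨2 | 1⟩
  • {4,5}:  v_{4} + v_{5} = v_{1} + v_{2}  ⇒ sig = ⟨2 | 1 1⟩
  • {1,5}:  v_{1} + v_{5} = 2·v_{2}  ⇒ sig = ⟨2 | 2⟩
  • {2,4}:  v_{2} + v_{4} = 2·v_{1}  ⇒ sig = ⟨2 | 2⟩
  • {3,4}:  v_{3} + v_{4} = 2·v_{6}  ⇒ sig = ⟨2 | 2⟩

Hence PRS(X_Σ) =
[⟨2 | 0⟩, ⟨2 | 1⟩, ⟨2 | 1⟩, ⟨2 | 1⟩, ⟨2 | 1⟩, ⟨2 | 1 1⟩, ⟨2 | 2⟩, ⟨2 | 2⟩, ⟨2 | 2⟩]


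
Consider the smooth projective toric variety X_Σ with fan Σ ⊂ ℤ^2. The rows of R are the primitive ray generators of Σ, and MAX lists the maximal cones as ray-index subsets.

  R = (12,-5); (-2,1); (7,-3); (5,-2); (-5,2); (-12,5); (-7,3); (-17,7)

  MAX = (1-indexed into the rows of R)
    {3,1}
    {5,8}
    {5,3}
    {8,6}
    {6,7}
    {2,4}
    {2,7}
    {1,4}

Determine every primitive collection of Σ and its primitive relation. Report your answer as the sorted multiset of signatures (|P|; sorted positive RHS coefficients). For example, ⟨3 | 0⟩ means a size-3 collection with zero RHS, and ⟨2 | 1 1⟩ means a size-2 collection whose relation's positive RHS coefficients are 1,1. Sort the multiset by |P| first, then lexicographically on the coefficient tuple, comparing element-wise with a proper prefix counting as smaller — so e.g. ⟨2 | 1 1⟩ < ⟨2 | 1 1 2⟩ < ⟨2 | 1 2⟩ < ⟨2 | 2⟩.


Σ has 20 primitive collections:

  P = {1,6}:  v_{1} + v_{6} = 0  so sig = ⟨2 | 0⟩
  P = {3,7}:  v_{3} + v_{7} = 0  so sig = ⟨2 | 0⟩
  P = {4,5}:  v_{4} + v_{5} = 0  so sig = ⟨2 | 0⟩
  P = {1,5}:  v_{1} + v_{5} = v_{3}  so sig = ⟨2 | 1⟩
  P = {1,7}:  v_{1} + v_{7} = v_{4}  so sig = ⟨2 | 1⟩
  P = {1,8}:  v_{1} + v_{8} = v_{5}  so sig = ⟨2 | 1⟩
  P = {2,3}:  v_{2} + v_{3} = v_{4}  so sig = ⟨2 | 1⟩
  P = {2,5}:  v_{2} + v_{5} = v_{7}  so sig = ⟨2 | 1⟩
  P = {3,4}:  v_{3} + v_{4} = v_{1}  so sig = ⟨2 | 1⟩
  P = {3,6}:  v_{3} + v_{6} = v_{5}  so sig = ⟨2 | 1⟩
  P = {4,6}:  v_{4} + v_{6} = v_{7}  so sig = ⟨2 | 1⟩
  P = {4,7}:  v_{4} + v_{7} = v_{2}  so sig = ⟨2 | 1⟩
  P = {4,8}:  v_{4} + v_{8} = v_{6}  so sig = ⟨2 | 1⟩
  P = {5,6}:  v_{5} + v_{6} = v_{8}  so sig = ⟨2 | 1⟩
  P = {5,7}:  v_{5} + v_{7} = v_{6}  so sig = ⟨2 | 1⟩
  P = {2,8}:  v_{2} + v_{8} = v_{6} + v_{7}  so sig = ⟨2 | 1 1⟩
  P = {1,2}:  v_{1} + v_{2} = 2·v_{4}  so sig = ⟨2 | 2⟩
  P = {2,6}:  v_{2} + v_{6} = 2·v_{7}  so sig = ⟨2 | 2⟩
  P = {3,8}:  v_{3} + v_{8} = 2·v_{5}  so sig = ⟨2 | 2⟩
  P = {7,8}:  v_{7} + v_{8} = 2·v_{6}  so sig = ⟨2 | 2⟩

Signatures (|P|; sorted positive RHS coefficients), sorted:
    |P|=2: 20 collections, coeffs (), (), (), (1), (1), (1), (1), (1), (1), (1), (1), (1), (1), (1), (1), (1,1), (2), (2), (2), (2)


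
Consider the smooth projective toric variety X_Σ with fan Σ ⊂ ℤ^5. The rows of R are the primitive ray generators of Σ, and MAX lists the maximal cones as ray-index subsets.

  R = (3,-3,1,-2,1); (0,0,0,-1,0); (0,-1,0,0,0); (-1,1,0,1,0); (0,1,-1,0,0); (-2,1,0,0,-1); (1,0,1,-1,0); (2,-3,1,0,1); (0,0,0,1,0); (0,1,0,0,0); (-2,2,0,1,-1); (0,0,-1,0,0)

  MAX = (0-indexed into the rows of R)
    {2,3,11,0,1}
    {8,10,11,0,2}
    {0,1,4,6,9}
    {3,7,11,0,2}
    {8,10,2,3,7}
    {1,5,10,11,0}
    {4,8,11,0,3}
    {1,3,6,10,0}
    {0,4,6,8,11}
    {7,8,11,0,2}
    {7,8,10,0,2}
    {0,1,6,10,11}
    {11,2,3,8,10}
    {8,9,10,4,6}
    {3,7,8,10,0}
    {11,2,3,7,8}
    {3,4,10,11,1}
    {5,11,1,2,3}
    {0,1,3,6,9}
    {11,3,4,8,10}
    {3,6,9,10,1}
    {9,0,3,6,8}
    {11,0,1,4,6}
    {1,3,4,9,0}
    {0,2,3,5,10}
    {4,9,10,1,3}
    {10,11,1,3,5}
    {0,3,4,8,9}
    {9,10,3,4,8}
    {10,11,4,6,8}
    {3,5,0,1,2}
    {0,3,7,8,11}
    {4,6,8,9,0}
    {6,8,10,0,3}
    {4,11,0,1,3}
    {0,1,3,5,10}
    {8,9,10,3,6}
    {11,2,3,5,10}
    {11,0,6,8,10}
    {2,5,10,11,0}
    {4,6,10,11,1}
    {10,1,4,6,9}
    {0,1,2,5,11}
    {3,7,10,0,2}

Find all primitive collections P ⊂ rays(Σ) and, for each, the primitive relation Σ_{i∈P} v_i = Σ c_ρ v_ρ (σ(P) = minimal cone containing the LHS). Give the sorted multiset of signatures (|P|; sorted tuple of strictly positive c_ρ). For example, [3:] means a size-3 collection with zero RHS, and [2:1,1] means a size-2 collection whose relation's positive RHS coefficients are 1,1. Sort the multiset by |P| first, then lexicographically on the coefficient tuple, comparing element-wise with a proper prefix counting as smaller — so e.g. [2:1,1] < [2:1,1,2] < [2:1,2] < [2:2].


The 23 primitive collections of Σ (r=12, n=5):

  • {1,8}:  v_{1} + v_{8} = 0  ⇒ sig = [2:]
  • {2,9}:  v_{2} + v_{9} = 0  ⇒ sig = [2:]
  • {2,4}:  v_{2} + v_{4} = v_{11}  ⇒ sig = [2:1]
  • {9,11}:  v_{9} + v_{11} = v_{4}  ⇒ sig = [2:1]
  • {2,6}:  v_{2} + v_{6} = v_{0} + v_{10}  ⇒ sig = [2:1,1]
  • {5,8}:  v_{5} + v_{8} = v_{2} + v_{10}  ⇒ sig = [2:1,1]
  • {5,9}:  v_{5} + v_{9} = v_{1} + v_{10}  ⇒ sig = [2:1,1]
  • {1,7}:  v_{1} + v_{7} = v_{0} + v_{2} + v_{3}  ⇒ sig = [2:1,1,1]
  • {4,5}:  v_{4} + v_{5} = v_{1} + v_{10} + v_{11}  ⇒ sig = [2:1,1,1]
  • {7,9}:  v_{7} + v_{9} = v_{0} + v_{3} + v_{8}  ⇒ sig = [2:1,1,1]
  • {4,7}:  v_{4} + v_{7} = v_{0} + v_{3} + v_{8} + v_{11}  ⇒ sig = [2:1,1,1,1]
  • {5,7}:  v_{5} + v_{7} = v_{0} + 2·v_{2} + v_{3} + v_{10}  ⇒ sig = [2:1,1,1,2]
  • {6,7}:  v_{6} + v_{7} = 2·v_{0} + v_{3} + v_{8} + v_{10}  ⇒ sig = [2:1,1,1,2]
  • {5,6}:  v_{5} + v_{6} = v_{0} + v_{1} + 2·v_{10}  ⇒ sig = [2:1,1,2]
  • {0,9,10}:  v_{0} + v_{9} + v_{10} = v_{6}  ⇒ sig = [3:1]
  • {1,2,10}:  v_{1} + v_{2} + v_{10} = v_{5}  ⇒ sig = [3:1]
  • {3,6,11}:  v_{3} + v_{6} + v_{11} = v_{9}  ⇒ sig = [3:1]
  • {0,4,10}:  v_{0} + v_{4} + v_{10} = v_{6} + v_{11}  ⇒ sig = [3:1,1]
  • {7,10,11}:  v_{7} + v_{10} + v_{11} = v_{2} + v_{8}  ⇒ sig = [3:1,1]
  • {3,4,6}:  v_{3} + v_{4} + v_{6} = 2·v_{9}  ⇒ sig = [3:2]
  • {0,3,10,11}:  v_{0} + v_{3} + v_{10} + v_{11} = 0  ⇒ sig = [4:]
  • {0,2,3,8}:  v_{0} + v_{2} + v_{3} + v_{8} = v_{7}  ⇒ sig = [4:1]
  • {0,3,5,11}:  v_{0} + v_{3} + v_{5} + v_{11} = v_{1} + v_{2}  ⇒ sig = [4:1,1]

Signatures (|P|; sorted positive RHS coefficients), sorted:
[[2:], [2:], [2:1], [2:1], [2:1,1], [2:1,1], [2:1,1], [2:1,1,1], [2:1,1,1], [2:1,1,1], [2:1,1,1,1], [2:1,1,1,2], [2:1,1,1,2], [2:1,1,2], [3:1], [3:1], [3:1], [3:1,1], [3:1,1], [3:2], [4:], [4:1], [4:1,1]]


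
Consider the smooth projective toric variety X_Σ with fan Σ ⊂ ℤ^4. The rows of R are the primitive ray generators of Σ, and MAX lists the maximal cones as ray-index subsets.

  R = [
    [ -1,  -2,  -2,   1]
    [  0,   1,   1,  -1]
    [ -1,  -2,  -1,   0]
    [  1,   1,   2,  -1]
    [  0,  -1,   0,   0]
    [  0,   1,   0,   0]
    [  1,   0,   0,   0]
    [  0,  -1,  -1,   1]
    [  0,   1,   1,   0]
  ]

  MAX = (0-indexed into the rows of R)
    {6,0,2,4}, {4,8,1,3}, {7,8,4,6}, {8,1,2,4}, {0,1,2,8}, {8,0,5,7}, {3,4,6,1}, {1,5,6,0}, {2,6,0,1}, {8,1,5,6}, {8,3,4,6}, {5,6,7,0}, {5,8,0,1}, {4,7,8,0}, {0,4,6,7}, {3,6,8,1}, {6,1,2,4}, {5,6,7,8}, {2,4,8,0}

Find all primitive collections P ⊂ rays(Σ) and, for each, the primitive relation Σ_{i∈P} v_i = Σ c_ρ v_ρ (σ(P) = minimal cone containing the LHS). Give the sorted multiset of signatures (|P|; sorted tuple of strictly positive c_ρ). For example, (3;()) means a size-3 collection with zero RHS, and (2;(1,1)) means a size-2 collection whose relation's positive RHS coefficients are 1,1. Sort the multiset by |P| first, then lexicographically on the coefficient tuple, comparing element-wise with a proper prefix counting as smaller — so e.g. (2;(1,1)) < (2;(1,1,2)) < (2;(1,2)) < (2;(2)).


Σ has 12 primitive collections:

  P={1,7}:  v_{1} + v_{7} = 0  so sig = (2;())
  P={4,5}:  v_{4} + v_{5} = 0  so sig = (2;())
  P={0,3}:  v_{0} + v_{3} = v_{4}  so sig = (2;(1))
  P={2,5}:  v_{2} + v_{5} = v_{0} + v_{1}  so sig = (2;(1,1))
  P={2,7}:  v_{2} + v_{7} = v_{0} + v_{4}  so sig = (2;(1,1))
  P={3,5}:  v_{3} + v_{5} = v_{1} + v_{6} + v_{8}  so sig = (2;(1,1,1))
  P={3,7}:  v_{3} + v_{7} = v_{4} + v_{6} + v_{8}  so sig = (2;(1,1,1))
  P={2,3}:  v_{2} + v_{3} = v_{1} + 2·v_{4}  so sig = (2;(1,2))
  P={0,1,4}:  v_{0} + v_{1} + v_{4} = v_{2}  so sig = (3;(1))
  P={0,6,8}:  v_{0} + v_{6} + v_{8} = v_{7}  so sig = (3;(1))
  P={2,6,8}:  v_{2} + v_{6} + v_{8} = v_{4}  so sig = (3;(1))
  P={1,4,6,8}:  v_{1} + v_{4} + v_{6} + v_{8} = v_{3}  so sig = (4;(1))

Signatures (|P|; sorted positive RHS coefficients), sorted:
{ (2;()) ×2,  (2;(1)),  (2;(1,1)) ×2,  (2;(1,1,1)) ×2,  (2;(1,2)),  (3;(1)) ×3,  (4;(1)) }


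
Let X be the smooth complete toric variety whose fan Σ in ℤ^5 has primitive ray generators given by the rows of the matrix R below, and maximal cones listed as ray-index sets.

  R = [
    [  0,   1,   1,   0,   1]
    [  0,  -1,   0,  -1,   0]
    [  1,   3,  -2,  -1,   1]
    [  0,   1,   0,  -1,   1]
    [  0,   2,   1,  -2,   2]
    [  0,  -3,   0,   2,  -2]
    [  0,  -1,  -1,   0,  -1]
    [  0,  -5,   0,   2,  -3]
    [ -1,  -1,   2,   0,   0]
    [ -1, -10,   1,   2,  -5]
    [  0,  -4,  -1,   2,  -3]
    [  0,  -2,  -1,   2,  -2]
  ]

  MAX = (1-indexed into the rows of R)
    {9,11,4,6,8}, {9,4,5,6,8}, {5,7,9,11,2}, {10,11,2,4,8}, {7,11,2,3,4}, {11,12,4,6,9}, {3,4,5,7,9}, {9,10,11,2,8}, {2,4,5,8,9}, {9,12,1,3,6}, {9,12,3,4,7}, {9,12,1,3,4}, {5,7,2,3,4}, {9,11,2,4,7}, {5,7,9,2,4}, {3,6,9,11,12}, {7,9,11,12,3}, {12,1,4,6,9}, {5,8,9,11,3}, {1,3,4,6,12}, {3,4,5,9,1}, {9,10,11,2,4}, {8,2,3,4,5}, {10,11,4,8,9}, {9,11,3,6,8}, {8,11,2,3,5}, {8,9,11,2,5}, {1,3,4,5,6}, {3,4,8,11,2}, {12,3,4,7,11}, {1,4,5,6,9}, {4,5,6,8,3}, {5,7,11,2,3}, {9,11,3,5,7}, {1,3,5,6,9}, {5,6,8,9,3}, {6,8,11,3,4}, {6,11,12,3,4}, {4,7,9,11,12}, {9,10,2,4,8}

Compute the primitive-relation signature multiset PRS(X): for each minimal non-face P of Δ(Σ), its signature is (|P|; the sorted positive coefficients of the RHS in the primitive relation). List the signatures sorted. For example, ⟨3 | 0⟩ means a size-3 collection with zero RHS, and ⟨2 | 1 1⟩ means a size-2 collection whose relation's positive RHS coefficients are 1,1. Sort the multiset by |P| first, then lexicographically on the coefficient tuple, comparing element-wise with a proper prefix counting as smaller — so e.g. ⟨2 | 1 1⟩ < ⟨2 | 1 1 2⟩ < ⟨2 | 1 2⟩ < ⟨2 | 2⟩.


|primitive collections| = 23. Relations:

  P = {1,7}:  v_{1} + v_{7} = 0  ⟹  sig = ⟨2 | 0⟩
  P = {5,12}:  v_{5} + v_{12} = 0  ⟹  sig = ⟨2 | 0⟩
  P = {1,11}:  v_{1} + v_{11} = v_{6}  ⟹  sig = ⟨2 | 1⟩
  P = {6,7}:  v_{6} + v_{7} = v_{11}  ⟹  sig = ⟨2 | 1⟩
  P = {2,6}:  v_{2} + v_{6} = v_{4} + v_{8}  ⟹  sig = ⟨2 | 1 1⟩
  P = {2,12}:  v_{2} + v_{12} = v_{4} + v_{11}  ⟹  sig = ⟨2 | 1 1⟩
  P = {8,12}:  v_{8} + v_{12} = v_{6} + v_{11}  ⟹  sig = ⟨2 | 1 1⟩
  P = {1,2}:  v_{1} + v_{2} = v_{4} + v_{5} + v_{6}  ⟹  sig = ⟨2 | 1 1 1⟩
  P = {3,10}:  v_{3} + v_{10} = v_{2} + v_{5} + 2·v_{11}  ⟹  sig = ⟨2 | 1 1 2⟩
  P = {5,10}:  v_{5} + v_{10} = 2·v_{2} + v_{8} + v_{9}  ⟹  sig = ⟨2 | 1 1 2⟩
  P = {6,10}:  v_{6} + v_{10} = 2·v_{4} + 2·v_{8} + v_{9} + v_{11}  ⟹  sig = ⟨2 | 1 1 2 2⟩
  P = {10,12}:  v_{10} + v_{12} = 2·v_{4} + v_{8} + v_{9} + 2·v_{11}  ⟹  sig = ⟨2 | 1 1 2 2⟩
  P = {1,8}:  v_{1} + v_{8} = v_{5} + 2·v_{6}  ⟹  sig = ⟨2 | 1 2⟩
  P = {7,8}:  v_{7} + v_{8} = v_{5} + 2·v_{11}  ⟹  sig = ⟨2 | 1 2⟩
  P = {1,10}:  v_{1} + v_{10} = 2·v_{4} + 2·v_{8} + v_{9}  ⟹  sig = ⟨2 | 1 2 2⟩
  P = {7,10}:  v_{7} + v_{10} = 2·v_{2} + v_{9} + 2·v_{11}  ⟹  sig = ⟨2 | 1 2 2⟩
  P = {4,5,11}:  v_{4} + v_{5} + v_{11} = v_{2}  ⟹  sig = ⟨3 | 1⟩
  P = {5,6,11}:  v_{5} + v_{6} + v_{11} = v_{8}  ⟹  sig = ⟨3 | 1⟩
  P = {2,3,9}:  v_{2} + v_{3} + v_{9} = v_{5} + v_{7}  ⟹  sig = ⟨3 | 1 1⟩
  P = {3,4,6,9}:  v_{3} + v_{4} + v_{6} + v_{9} = 0  ⟹  sig = ⟨4 | 0⟩
  P = {3,4,9,11}:  v_{3} + v_{4} + v_{9} + v_{11} = v_{7}  ⟹  sig = ⟨4 | 1⟩
  P = {3,4,8,9}:  v_{3} + v_{4} + v_{8} + v_{9} = v_{5} + v_{11}  ⟹  sig = ⟨4 | 1 1⟩
  P = {2,4,8,9,11}:  v_{2} + v_{4} + v_{8} + v_{9} + v_{11} = v_{10}  ⟹  sig = ⟨5 | 1⟩

Signatures (|P|; sorted positive RHS coefficients), sorted:
[⟨2 | 0⟩, ⟨2 | 0⟩, ⟨2 | 1⟩, ⟨2 | 1⟩, ⟨2 | 1 1⟩, ⟨2 | 1 1⟩, ⟨2 | 1 1⟩, ⟨2 | 1 1 1⟩, ⟨2 | 1 1 2⟩, ⟨2 | 1 1 2⟩, ⟨2 | 1 1 2 2⟩, ⟨2 | 1 1 2 2⟩, ⟨2 | 1 2⟩, ⟨2 | 1 2⟩, ⟨2 | 1 2 2⟩, ⟨2 | 1 2 2⟩, ⟨3 | 1⟩, ⟨3 | 1⟩, ⟨3 | 1 1⟩, ⟨4 | 0⟩, ⟨4 | 1⟩, ⟨4 | 1 1⟩, ⟨5 | 1⟩]
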